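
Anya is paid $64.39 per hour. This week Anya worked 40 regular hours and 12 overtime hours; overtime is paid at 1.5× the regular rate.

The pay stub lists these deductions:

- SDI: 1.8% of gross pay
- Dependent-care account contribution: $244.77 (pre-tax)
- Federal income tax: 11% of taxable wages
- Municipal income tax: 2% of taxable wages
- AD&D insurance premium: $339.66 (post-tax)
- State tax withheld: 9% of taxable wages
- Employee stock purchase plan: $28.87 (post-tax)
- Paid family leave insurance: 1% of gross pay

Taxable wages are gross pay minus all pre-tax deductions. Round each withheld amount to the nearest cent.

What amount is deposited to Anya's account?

Regular pay: 40 × $64.39 = $2,575.60
Overtime pay: 12 × $64.39 × 1.5 = $1,159.02
Gross pay = $2,575.60 + $1,159.02 = $3,734.62
Dependent-care account contribution: $244.77
Taxable wages = $3,734.62 − $244.77 = $3,489.85
Municipal income tax: $3,489.85 × 0.02 = $69.80
Federal income tax: $3,489.85 × 0.11 = $383.88
State tax withheld: $3,489.85 × 0.09 = $314.09
SDI: $3,734.62 × 0.018 = $67.22
Paid family leave insurance: $3,734.62 × 0.01 = $37.35
AD&D insurance premium: $339.66
Employee stock purchase plan: $28.87
Total deductions = $244.77 + $69.80 + $383.88 + $314.09 + $67.22 + $37.35 + $339.66 + $28.87 = $1,485.64
Net pay = $3,734.62 − $1,485.64 = $2,248.98

$2,248.98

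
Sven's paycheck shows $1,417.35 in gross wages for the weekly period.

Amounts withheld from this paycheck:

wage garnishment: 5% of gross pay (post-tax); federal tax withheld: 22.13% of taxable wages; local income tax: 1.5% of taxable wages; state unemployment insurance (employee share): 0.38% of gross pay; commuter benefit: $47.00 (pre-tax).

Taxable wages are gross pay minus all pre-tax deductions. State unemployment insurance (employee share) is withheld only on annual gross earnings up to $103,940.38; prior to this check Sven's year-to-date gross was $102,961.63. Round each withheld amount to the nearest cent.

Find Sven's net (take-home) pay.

$971.94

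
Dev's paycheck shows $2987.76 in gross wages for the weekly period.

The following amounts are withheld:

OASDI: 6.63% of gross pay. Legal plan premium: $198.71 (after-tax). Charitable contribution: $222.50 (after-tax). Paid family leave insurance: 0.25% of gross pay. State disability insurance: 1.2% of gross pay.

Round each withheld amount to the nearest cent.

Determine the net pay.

$2325.14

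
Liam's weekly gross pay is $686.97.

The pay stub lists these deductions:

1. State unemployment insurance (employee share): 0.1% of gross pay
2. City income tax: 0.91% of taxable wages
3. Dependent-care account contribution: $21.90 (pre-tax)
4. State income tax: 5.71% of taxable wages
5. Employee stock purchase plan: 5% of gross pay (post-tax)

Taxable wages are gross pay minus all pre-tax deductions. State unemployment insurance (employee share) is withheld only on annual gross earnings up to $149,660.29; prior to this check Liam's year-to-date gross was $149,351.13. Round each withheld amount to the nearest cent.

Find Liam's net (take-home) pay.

$586.38

Dependent-care account contribution: $21.90
Taxable wages = $686.97 − $21.90 = $665.07
State income tax: $665.07 × 0.0571 = $37.98
City income tax: $665.07 × 0.0091 = $6.05
State unemployment insurance (employee share): only $149,660.29 − $149,351.13 = $309.16 of this check is subject → $309.16 × 0.001 = $0.31
Employee stock purchase plan: $686.97 × 0.05 = $34.35
Total deductions = $21.90 + $37.98 + $6.05 + $0.31 + $34.35 = $100.59
Net pay = $686.97 − $100.59 = $586.38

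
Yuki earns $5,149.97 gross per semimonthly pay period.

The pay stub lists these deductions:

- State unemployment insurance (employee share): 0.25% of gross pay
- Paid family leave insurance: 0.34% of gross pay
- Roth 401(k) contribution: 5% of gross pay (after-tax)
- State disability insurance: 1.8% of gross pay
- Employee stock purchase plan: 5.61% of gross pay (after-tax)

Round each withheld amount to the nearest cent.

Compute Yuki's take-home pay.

$4,480.48

State unemployment insurance (employee share): $5,149.97 × 0.0025 = $12.87
Paid family leave insurance: $5,149.97 × 0.0034 = $17.51
State disability insurance: $5,149.97 × 0.018 = $92.70
Employee stock purchase plan: $5,149.97 × 0.0561 = $288.91
Roth 401(k) contribution: $5,149.97 × 0.05 = $257.50
Total deductions = $12.87 + $17.51 + $92.70 + $288.91 + $257.50 = $669.49
Net pay = $5,149.97 − $669.49 = $4,480.48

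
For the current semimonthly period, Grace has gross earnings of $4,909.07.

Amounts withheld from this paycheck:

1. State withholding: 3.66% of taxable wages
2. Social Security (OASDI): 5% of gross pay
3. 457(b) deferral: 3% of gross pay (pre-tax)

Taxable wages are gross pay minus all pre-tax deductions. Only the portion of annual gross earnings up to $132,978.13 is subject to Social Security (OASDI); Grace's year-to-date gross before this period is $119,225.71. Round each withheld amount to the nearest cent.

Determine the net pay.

$4,342.07

457(b) deferral: $4,909.07 × 0.03 = $147.27
Taxable wages = $4,909.07 − $147.27 = $4,761.80
State withholding: $4,761.80 × 0.0366 = $174.28
Social Security (OASDI): cap not yet reached, full $4,909.07 is subject → $4,909.07 × 0.05 = $245.45
Total deductions = $147.27 + $174.28 + $245.45 = $567.00
Net pay = $4,909.07 − $567.00 = $4,342.07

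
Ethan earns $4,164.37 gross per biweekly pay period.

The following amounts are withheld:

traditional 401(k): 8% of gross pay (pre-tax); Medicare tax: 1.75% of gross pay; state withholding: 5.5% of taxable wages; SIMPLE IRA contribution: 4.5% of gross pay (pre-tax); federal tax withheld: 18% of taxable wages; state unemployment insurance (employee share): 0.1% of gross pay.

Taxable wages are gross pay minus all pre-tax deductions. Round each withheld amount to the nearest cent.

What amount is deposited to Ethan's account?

Traditional 401(k): $4,164.37 × 0.08 = $333.15
SIMPLE IRA contribution: $4,164.37 × 0.045 = $187.40
Pre-tax total = $333.15 + $187.40 = $520.55
Taxable wages = $4,164.37 − $520.55 = $3,643.82
Federal tax withheld: $3,643.82 × 0.18 = $655.89
State withholding: $3,643.82 × 0.055 = $200.41
Medicare tax: $4,164.37 × 0.0175 = $72.88
State unemployment insurance (employee share): $4,164.37 × 0.001 = $4.16
Total deductions = $333.15 + $187.40 + $655.89 + $200.41 + $72.88 + $4.16 = $1,453.89
Net pay = $4,164.37 − $1,453.89 = $2,710.48

$2,710.48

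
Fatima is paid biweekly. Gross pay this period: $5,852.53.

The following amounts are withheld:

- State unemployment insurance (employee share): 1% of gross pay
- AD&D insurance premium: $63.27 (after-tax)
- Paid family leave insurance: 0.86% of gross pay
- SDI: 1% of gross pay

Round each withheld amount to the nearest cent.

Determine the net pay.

$5,621.87

State unemployment insurance (employee share): $5,852.53 × 0.01 = $58.53
Paid family leave insurance: $5,852.53 × 0.0086 = $50.33
SDI: $5,852.53 × 0.01 = $58.53
AD&D insurance premium: $63.27
Total deductions = $58.53 + $50.33 + $58.53 + $63.27 = $230.66
Net pay = $5,852.53 − $230.66 = $5,621.87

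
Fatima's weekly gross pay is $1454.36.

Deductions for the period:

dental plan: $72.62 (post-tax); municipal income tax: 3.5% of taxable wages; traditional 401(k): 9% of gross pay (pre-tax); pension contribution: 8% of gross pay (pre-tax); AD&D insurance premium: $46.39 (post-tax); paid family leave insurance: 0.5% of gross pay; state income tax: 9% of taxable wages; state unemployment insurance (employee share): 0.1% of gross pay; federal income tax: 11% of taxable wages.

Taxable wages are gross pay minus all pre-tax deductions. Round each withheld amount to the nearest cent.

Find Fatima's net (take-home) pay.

Pension contribution: $1454.36 × 0.08 = $116.35
Traditional 401(k): $1454.36 × 0.09 = $130.89
Pre-tax total = $116.35 + $130.89 = $247.24
Taxable wages = $1454.36 − $247.24 = $1207.12
State income tax: $1207.12 × 0.09 = $108.64
Municipal income tax: $1207.12 × 0.035 = $42.25
Federal income tax: $1207.12 × 0.11 = $132.78
Paid family leave insurance: $1454.36 × 0.005 = $7.27
State unemployment insurance (employee share): $1454.36 × 0.001 = $1.45
Dental plan: $72.62
AD&D insurance premium: $46.39
Total deductions = $116.35 + $130.89 + $108.64 + $42.25 + $132.78 + $7.27 + $1.45 + $72.62 + $46.39 = $658.64
Net pay = $1454.36 − $658.64 = $795.72

$795.72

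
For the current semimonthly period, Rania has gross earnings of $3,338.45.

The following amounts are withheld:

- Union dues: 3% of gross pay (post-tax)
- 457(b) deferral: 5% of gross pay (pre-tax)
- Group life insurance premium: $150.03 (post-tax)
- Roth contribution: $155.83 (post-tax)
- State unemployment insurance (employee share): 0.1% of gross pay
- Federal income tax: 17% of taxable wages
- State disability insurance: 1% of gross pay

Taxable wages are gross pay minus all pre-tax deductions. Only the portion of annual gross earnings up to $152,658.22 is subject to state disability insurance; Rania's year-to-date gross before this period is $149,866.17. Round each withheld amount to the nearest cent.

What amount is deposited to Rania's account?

457(b) deferral: $3,338.45 × 0.05 = $166.92
Taxable wages = $3,338.45 − $166.92 = $3,171.53
Federal income tax: $3,171.53 × 0.17 = $539.16
State unemployment insurance (employee share): $3,338.45 × 0.001 = $3.34
State disability insurance: only $152,658.22 − $149,866.17 = $2,792.05 of this check is subject → $2,792.05 × 0.01 = $27.92
Roth contribution: $155.83
Union dues: $3,338.45 × 0.03 = $100.15
Group life insurance premium: $150.03
Total deductions = $166.92 + $539.16 + $3.34 + $27.92 + $155.83 + $100.15 + $150.03 = $1,143.35
Net pay = $3,338.45 − $1,143.35 = $2,195.10

$2,195.10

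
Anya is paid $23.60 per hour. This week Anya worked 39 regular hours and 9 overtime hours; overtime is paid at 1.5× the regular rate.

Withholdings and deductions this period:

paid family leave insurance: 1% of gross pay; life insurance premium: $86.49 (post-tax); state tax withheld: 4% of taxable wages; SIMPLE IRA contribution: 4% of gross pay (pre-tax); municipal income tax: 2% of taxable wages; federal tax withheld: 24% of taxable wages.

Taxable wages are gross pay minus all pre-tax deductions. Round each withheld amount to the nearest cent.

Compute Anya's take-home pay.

Regular pay: 39 × $23.60 = $920.40
Overtime pay: 9 × $23.60 × 1.5 = $318.60
Gross pay = $920.40 + $318.60 = $1239.00
SIMPLE IRA contribution: $1239.00 × 0.04 = $49.56
Taxable wages = $1239.00 − $49.56 = $1189.44
Municipal income tax: $1189.44 × 0.02 = $23.79
Federal tax withheld: $1189.44 × 0.24 = $285.47
State tax withheld: $1189.44 × 0.04 = $47.58
Paid family leave insurance: $1239.00 × 0.01 = $12.39
Life insurance premium: $86.49
Total deductions = $49.56 + $23.79 + $285.47 + $47.58 + $12.39 + $86.49 = $505.28
Net pay = $1239.00 − $505.28 = $733.72

$733.72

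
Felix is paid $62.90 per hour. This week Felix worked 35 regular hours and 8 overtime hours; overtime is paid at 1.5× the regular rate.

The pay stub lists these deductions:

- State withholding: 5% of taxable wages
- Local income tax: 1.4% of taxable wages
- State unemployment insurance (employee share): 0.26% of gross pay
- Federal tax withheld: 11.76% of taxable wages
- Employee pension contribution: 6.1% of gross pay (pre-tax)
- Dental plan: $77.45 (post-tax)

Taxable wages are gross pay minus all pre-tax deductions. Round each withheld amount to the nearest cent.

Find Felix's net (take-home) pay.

Regular pay: 35 × $62.90 = $2201.50
Overtime pay: 8 × $62.90 × 1.5 = $754.80
Gross pay = $2201.50 + $754.80 = $2956.30
Employee pension contribution: $2956.30 × 0.061 = $180.33
Taxable wages = $2956.30 − $180.33 = $2775.97
Federal tax withheld: $2775.97 × 0.1176 = $326.45
State withholding: $2775.97 × 0.05 = $138.80
Local income tax: $2775.97 × 0.014 = $38.86
State unemployment insurance (employee share): $2956.30 × 0.0026 = $7.69
Dental plan: $77.45
Total deductions = $180.33 + $326.45 + $138.80 + $38.86 + $7.69 + $77.45 = $769.58
Net pay = $2956.30 − $769.58 = $2186.72

$2186.72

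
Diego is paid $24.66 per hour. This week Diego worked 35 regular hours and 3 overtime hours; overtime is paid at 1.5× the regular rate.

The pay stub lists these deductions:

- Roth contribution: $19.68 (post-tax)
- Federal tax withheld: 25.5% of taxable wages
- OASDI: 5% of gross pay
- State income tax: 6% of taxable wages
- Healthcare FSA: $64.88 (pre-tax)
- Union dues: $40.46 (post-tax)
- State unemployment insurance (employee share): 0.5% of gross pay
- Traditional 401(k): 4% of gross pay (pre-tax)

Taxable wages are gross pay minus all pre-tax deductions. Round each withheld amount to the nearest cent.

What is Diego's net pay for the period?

$482.40

Regular pay: 35 × $24.66 = $863.10
Overtime pay: 3 × $24.66 × 1.5 = $110.97
Gross pay = $863.10 + $110.97 = $974.07
Healthcare FSA: $64.88
Traditional 401(k): $974.07 × 0.04 = $38.96
Pre-tax total = $64.88 + $38.96 = $103.84
Taxable wages = $974.07 − $103.84 = $870.23
State income tax: $870.23 × 0.06 = $52.21
Federal tax withheld: $870.23 × 0.255 = $221.91
OASDI: $974.07 × 0.05 = $48.70
State unemployment insurance (employee share): $974.07 × 0.005 = $4.87
Roth contribution: $19.68
Union dues: $40.46
Total deductions = $64.88 + $38.96 + $52.21 + $221.91 + $48.70 + $4.87 + $19.68 + $40.46 = $491.67
Net pay = $974.07 − $491.67 = $482.40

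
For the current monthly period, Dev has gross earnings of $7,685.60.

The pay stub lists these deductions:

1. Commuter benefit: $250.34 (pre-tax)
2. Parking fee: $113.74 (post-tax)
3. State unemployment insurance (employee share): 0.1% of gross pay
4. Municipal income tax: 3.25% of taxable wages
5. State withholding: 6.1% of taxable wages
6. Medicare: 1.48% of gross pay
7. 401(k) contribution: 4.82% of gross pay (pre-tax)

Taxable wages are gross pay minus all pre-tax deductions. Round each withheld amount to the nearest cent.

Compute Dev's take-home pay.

Commuter benefit: $250.34
401(k) contribution: $7,685.60 × 0.0482 = $370.45
Pre-tax total = $250.34 + $370.45 = $620.79
Taxable wages = $7,685.60 − $620.79 = $7,064.81
Municipal income tax: $7,064.81 × 0.0325 = $229.61
State withholding: $7,064.81 × 0.061 = $430.95
State unemployment insurance (employee share): $7,685.60 × 0.001 = $7.69
Medicare: $7,685.60 × 0.0148 = $113.75
Parking fee: $113.74
Total deductions = $250.34 + $370.45 + $229.61 + $430.95 + $7.69 + $113.75 + $113.74 = $1,516.53
Net pay = $7,685.60 − $1,516.53 = $6,169.07

$6,169.07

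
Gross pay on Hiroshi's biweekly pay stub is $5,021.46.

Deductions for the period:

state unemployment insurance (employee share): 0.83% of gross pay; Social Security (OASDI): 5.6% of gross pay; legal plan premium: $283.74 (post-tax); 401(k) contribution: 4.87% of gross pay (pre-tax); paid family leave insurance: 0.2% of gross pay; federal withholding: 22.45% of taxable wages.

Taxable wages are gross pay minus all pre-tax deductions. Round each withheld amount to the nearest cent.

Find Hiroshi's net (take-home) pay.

$3,087.83

401(k) contribution: $5,021.46 × 0.0487 = $244.55
Taxable wages = $5,021.46 − $244.55 = $4,776.91
Federal withholding: $4,776.91 × 0.2245 = $1,072.42
State unemployment insurance (employee share): $5,021.46 × 0.0083 = $41.68
Social Security (OASDI): $5,021.46 × 0.056 = $281.20
Paid family leave insurance: $5,021.46 × 0.002 = $10.04
Legal plan premium: $283.74
Total deductions = $244.55 + $1,072.42 + $41.68 + $281.20 + $10.04 + $283.74 = $1,933.63
Net pay = $5,021.46 − $1,933.63 = $3,087.83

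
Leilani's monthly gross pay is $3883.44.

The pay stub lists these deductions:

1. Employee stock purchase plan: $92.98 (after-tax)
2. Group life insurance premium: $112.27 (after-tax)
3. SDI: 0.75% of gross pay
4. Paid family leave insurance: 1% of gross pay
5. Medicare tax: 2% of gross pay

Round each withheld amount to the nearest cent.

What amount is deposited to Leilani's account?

$3532.56

Paid family leave insurance: $3883.44 × 0.01 = $38.83
Medicare tax: $3883.44 × 0.02 = $77.67
SDI: $3883.44 × 0.0075 = $29.13
Employee stock purchase plan: $92.98
Group life insurance premium: $112.27
Total deductions = $38.83 + $77.67 + $29.13 + $92.98 + $112.27 = $350.88
Net pay = $3883.44 − $350.88 = $3532.56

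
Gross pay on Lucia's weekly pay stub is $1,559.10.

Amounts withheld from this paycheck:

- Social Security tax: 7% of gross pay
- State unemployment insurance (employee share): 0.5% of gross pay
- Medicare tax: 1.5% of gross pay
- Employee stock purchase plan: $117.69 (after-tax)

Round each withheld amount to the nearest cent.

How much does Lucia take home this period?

Medicare tax: $1,559.10 × 0.015 = $23.39
State unemployment insurance (employee share): $1,559.10 × 0.005 = $7.80
Social Security tax: $1,559.10 × 0.07 = $109.14
Employee stock purchase plan: $117.69
Total deductions = $23.39 + $7.80 + $109.14 + $117.69 = $258.02
Net pay = $1,559.10 − $258.02 = $1,301.08

$1,301.08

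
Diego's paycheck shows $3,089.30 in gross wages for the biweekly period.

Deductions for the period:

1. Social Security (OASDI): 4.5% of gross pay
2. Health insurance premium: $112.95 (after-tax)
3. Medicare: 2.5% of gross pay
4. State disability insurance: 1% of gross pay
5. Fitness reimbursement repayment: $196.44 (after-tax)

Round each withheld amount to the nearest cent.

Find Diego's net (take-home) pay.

$2,532.77

Social Security (OASDI): $3,089.30 × 0.045 = $139.02
State disability insurance: $3,089.30 × 0.01 = $30.89
Medicare: $3,089.30 × 0.025 = $77.23
Fitness reimbursement repayment: $196.44
Health insurance premium: $112.95
Total deductions = $139.02 + $30.89 + $77.23 + $196.44 + $112.95 = $556.53
Net pay = $3,089.30 − $556.53 = $2,532.77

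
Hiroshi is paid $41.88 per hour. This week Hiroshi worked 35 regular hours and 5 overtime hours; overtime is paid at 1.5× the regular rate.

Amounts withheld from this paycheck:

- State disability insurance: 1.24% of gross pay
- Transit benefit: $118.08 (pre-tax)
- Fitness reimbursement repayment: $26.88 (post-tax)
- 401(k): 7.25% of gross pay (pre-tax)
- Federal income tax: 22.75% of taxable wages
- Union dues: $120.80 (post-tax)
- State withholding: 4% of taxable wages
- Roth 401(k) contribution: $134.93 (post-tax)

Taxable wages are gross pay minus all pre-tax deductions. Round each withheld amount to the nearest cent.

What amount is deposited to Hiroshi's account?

$818.08

Regular pay: 35 × $41.88 = $1,465.80
Overtime pay: 5 × $41.88 × 1.5 = $314.10
Gross pay = $1,465.80 + $314.10 = $1,779.90
401(k): $1,779.90 × 0.0725 = $129.04
Transit benefit: $118.08
Pre-tax total = $129.04 + $118.08 = $247.12
Taxable wages = $1,779.90 − $247.12 = $1,532.78
State withholding: $1,532.78 × 0.04 = $61.31
Federal income tax: $1,532.78 × 0.2275 = $348.71
State disability insurance: $1,779.90 × 0.0124 = $22.07
Roth 401(k) contribution: $134.93
Fitness reimbursement repayment: $26.88
Union dues: $120.80
Total deductions = $129.04 + $118.08 + $61.31 + $348.71 + $22.07 + $134.93 + $26.88 + $120.80 = $961.82
Net pay = $1,779.90 − $961.82 = $818.08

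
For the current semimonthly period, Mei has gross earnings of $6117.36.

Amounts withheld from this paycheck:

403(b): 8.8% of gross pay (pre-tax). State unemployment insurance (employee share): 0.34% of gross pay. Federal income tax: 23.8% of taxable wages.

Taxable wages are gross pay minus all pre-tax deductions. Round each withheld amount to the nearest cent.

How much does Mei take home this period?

403(b): $6117.36 × 0.088 = $538.33
Taxable wages = $6117.36 − $538.33 = $5579.03
Federal income tax: $5579.03 × 0.238 = $1327.81
State unemployment insurance (employee share): $6117.36 × 0.0034 = $20.80
Total deductions = $538.33 + $1327.81 + $20.80 = $1886.94
Net pay = $6117.36 − $1886.94 = $4230.42

$4230.42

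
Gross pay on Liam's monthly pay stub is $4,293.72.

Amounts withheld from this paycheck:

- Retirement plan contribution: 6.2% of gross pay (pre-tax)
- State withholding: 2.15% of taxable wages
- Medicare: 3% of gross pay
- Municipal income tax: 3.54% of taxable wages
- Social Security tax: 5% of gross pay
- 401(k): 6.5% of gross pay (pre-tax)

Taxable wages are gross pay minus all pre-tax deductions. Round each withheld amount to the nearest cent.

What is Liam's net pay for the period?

$3,191.64

Retirement plan contribution: $4,293.72 × 0.062 = $266.21
401(k): $4,293.72 × 0.065 = $279.09
Pre-tax total = $266.21 + $279.09 = $545.30
Taxable wages = $4,293.72 − $545.30 = $3,748.42
Municipal income tax: $3,748.42 × 0.0354 = $132.69
State withholding: $3,748.42 × 0.0215 = $80.59
Social Security tax: $4,293.72 × 0.05 = $214.69
Medicare: $4,293.72 × 0.03 = $128.81
Total deductions = $266.21 + $279.09 + $132.69 + $80.59 + $214.69 + $128.81 = $1,102.08
Net pay = $4,293.72 − $1,102.08 = $3,191.64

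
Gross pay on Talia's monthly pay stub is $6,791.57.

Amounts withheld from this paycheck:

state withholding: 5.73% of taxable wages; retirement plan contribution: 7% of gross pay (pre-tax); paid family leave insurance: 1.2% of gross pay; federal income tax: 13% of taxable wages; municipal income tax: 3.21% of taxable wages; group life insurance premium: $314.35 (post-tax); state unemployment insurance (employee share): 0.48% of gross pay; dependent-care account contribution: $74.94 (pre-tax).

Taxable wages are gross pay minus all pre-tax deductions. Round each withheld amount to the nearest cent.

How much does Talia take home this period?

$4,443.45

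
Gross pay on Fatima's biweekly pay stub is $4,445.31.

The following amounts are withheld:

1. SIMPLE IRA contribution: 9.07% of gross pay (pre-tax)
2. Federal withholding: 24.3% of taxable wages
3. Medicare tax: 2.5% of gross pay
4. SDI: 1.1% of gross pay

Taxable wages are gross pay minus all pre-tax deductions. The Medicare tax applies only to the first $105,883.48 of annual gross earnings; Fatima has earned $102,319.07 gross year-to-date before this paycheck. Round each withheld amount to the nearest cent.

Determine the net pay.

$2,921.87

SIMPLE IRA contribution: $4,445.31 × 0.0907 = $403.19
Taxable wages = $4,445.31 − $403.19 = $4,042.12
Federal withholding: $4,042.12 × 0.243 = $982.24
Medicare tax: only $105,883.48 − $102,319.07 = $3,564.41 of this check is subject → $3,564.41 × 0.025 = $89.11
SDI: $4,445.31 × 0.011 = $48.90
Total deductions = $403.19 + $982.24 + $89.11 + $48.90 = $1,523.44
Net pay = $4,445.31 − $1,523.44 = $2,921.87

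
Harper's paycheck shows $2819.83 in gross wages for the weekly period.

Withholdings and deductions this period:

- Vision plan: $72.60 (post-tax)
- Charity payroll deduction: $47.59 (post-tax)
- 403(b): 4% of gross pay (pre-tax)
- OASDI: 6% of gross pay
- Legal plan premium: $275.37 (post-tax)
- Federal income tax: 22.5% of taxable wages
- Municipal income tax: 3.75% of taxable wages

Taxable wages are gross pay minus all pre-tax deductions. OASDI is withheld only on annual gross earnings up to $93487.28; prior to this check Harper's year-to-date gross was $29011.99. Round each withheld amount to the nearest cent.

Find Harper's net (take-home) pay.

403(b): $2819.83 × 0.04 = $112.79
Taxable wages = $2819.83 − $112.79 = $2707.04
Federal income tax: $2707.04 × 0.225 = $609.08
Municipal income tax: $2707.04 × 0.0375 = $101.51
OASDI: cap not yet reached, full $2819.83 is subject → $2819.83 × 0.06 = $169.19
Legal plan premium: $275.37
Vision plan: $72.60
Charity payroll deduction: $47.59
Total deductions = $112.79 + $609.08 + $101.51 + $169.19 + $275.37 + $72.60 + $47.59 = $1388.13
Net pay = $2819.83 − $1388.13 = $1431.70

$1431.70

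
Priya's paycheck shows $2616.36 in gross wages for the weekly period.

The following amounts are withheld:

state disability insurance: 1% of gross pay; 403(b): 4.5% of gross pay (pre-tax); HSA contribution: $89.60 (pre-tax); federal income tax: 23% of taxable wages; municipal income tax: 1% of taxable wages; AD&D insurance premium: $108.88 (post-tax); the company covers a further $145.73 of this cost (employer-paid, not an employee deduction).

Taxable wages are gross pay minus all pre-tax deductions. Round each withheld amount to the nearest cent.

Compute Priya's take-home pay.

$1695.82

HSA contribution: $89.60
403(b): $2616.36 × 0.045 = $117.74
Pre-tax total = $89.60 + $117.74 = $207.34
Taxable wages = $2616.36 − $207.34 = $2409.02
Federal income tax: $2409.02 × 0.23 = $554.07
Municipal income tax: $2409.02 × 0.01 = $24.09
State disability insurance: $2616.36 × 0.01 = $26.16
AD&D insurance premium: $108.88
(Employer's $145.73 toward AD&D insurance premium is not withheld from the employee.)
Total deductions = $89.60 + $117.74 + $554.07 + $24.09 + $26.16 + $108.88 = $920.54
Net pay = $2616.36 − $920.54 = $1695.82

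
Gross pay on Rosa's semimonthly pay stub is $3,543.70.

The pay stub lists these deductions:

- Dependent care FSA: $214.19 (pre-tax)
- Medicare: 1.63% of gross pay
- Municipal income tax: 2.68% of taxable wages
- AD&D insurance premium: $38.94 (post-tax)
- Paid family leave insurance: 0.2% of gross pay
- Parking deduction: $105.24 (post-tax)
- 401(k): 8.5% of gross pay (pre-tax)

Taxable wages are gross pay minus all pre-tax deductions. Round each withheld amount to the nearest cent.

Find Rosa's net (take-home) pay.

$2,738.11

Dependent care FSA: $214.19
401(k): $3,543.70 × 0.085 = $301.21
Pre-tax total = $214.19 + $301.21 = $515.40
Taxable wages = $3,543.70 − $515.40 = $3,028.30
Municipal income tax: $3,028.30 × 0.0268 = $81.16
Paid family leave insurance: $3,543.70 × 0.002 = $7.09
Medicare: $3,543.70 × 0.0163 = $57.76
AD&D insurance premium: $38.94
Parking deduction: $105.24
Total deductions = $214.19 + $301.21 + $81.16 + $7.09 + $57.76 + $38.94 + $105.24 = $805.59
Net pay = $3,543.70 − $805.59 = $2,738.11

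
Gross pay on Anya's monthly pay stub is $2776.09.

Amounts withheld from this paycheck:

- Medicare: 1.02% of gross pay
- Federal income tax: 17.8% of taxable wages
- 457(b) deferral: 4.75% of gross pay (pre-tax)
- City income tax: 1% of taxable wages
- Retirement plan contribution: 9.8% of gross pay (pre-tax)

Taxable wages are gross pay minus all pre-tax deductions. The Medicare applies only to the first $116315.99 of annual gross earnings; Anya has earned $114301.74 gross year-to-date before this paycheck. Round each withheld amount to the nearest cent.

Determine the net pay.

$1905.65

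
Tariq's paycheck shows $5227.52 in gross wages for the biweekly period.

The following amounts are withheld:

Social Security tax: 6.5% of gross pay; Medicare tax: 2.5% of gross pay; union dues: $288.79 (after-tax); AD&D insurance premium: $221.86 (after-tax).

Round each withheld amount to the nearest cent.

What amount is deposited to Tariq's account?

Social Security tax: $5227.52 × 0.065 = $339.79
Medicare tax: $5227.52 × 0.025 = $130.69
Union dues: $288.79
AD&D insurance premium: $221.86
Total deductions = $339.79 + $130.69 + $288.79 + $221.86 = $981.13
Net pay = $5227.52 − $981.13 = $4246.39

$4246.39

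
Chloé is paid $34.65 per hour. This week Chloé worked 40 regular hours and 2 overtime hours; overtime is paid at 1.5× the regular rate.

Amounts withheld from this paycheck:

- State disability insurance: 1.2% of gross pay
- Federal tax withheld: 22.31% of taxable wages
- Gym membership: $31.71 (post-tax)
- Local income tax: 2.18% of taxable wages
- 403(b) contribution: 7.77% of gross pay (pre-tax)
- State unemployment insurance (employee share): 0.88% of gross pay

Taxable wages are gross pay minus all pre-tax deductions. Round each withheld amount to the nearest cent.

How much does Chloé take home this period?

Regular pay: 40 × $34.65 = $1,386.00
Overtime pay: 2 × $34.65 × 1.5 = $103.95
Gross pay = $1,386.00 + $103.95 = $1,489.95
403(b) contribution: $1,489.95 × 0.0777 = $115.77
Taxable wages = $1,489.95 − $115.77 = $1,374.18
Local income tax: $1,374.18 × 0.0218 = $29.96
Federal tax withheld: $1,374.18 × 0.2231 = $306.58
State unemployment insurance (employee share): $1,489.95 × 0.0088 = $13.11
State disability insurance: $1,489.95 × 0.012 = $17.88
Gym membership: $31.71
Total deductions = $115.77 + $29.96 + $306.58 + $13.11 + $17.88 + $31.71 = $515.01
Net pay = $1,489.95 − $515.01 = $974.94

$974.94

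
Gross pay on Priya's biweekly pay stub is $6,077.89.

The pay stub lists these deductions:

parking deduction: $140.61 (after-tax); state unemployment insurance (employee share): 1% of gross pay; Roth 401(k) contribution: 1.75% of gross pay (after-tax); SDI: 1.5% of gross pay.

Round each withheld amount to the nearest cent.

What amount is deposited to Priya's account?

$5,678.97

SDI: $6,077.89 × 0.015 = $91.17
State unemployment insurance (employee share): $6,077.89 × 0.01 = $60.78
Parking deduction: $140.61
Roth 401(k) contribution: $6,077.89 × 0.0175 = $106.36
Total deductions = $91.17 + $60.78 + $140.61 + $106.36 = $398.92
Net pay = $6,077.89 − $398.92 = $5,678.97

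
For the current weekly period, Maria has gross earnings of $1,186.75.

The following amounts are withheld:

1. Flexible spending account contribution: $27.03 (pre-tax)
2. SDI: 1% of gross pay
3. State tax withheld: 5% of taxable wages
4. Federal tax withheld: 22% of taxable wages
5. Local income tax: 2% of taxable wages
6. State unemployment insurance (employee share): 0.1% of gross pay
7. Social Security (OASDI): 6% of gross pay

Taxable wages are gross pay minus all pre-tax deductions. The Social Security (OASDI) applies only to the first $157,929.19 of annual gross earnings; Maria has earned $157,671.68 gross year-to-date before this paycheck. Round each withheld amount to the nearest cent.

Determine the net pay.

$794.89

Flexible spending account contribution: $27.03
Taxable wages = $1,186.75 − $27.03 = $1,159.72
Local income tax: $1,159.72 × 0.02 = $23.19
State tax withheld: $1,159.72 × 0.05 = $57.99
Federal tax withheld: $1,159.72 × 0.22 = $255.14
Social Security (OASDI): only $157,929.19 − $157,671.68 = $257.51 of this check is subject → $257.51 × 0.06 = $15.45
SDI: $1,186.75 × 0.01 = $11.87
State unemployment insurance (employee share): $1,186.75 × 0.001 = $1.19
Total deductions = $27.03 + $23.19 + $57.99 + $255.14 + $15.45 + $11.87 + $1.19 = $391.86
Net pay = $1,186.75 − $391.86 = $794.89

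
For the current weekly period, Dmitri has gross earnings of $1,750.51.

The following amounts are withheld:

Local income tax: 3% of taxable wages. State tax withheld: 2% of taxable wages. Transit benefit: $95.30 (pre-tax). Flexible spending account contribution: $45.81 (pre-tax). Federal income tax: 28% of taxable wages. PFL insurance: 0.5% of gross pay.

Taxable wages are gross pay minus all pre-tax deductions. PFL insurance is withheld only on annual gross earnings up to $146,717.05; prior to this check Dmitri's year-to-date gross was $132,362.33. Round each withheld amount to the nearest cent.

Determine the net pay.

Flexible spending account contribution: $45.81
Transit benefit: $95.30
Pre-tax total = $45.81 + $95.30 = $141.11
Taxable wages = $1,750.51 − $141.11 = $1,609.40
Local income tax: $1,609.40 × 0.03 = $48.28
State tax withheld: $1,609.40 × 0.02 = $32.19
Federal income tax: $1,609.40 × 0.28 = $450.63
PFL insurance: cap not yet reached, full $1,750.51 is subject → $1,750.51 × 0.005 = $8.75
Total deductions = $45.81 + $95.30 + $48.28 + $32.19 + $450.63 + $8.75 = $680.96
Net pay = $1,750.51 − $680.96 = $1,069.55

$1,069.55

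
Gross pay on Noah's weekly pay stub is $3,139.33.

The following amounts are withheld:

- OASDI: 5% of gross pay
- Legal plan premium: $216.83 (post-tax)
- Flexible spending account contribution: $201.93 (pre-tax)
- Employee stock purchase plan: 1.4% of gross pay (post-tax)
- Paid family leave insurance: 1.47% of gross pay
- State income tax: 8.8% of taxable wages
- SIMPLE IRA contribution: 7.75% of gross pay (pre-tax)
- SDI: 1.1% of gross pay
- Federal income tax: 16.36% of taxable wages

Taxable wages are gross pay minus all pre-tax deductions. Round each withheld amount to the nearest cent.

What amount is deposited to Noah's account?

$1,517.84

Flexible spending account contribution: $201.93
SIMPLE IRA contribution: $3,139.33 × 0.0775 = $243.30
Pre-tax total = $201.93 + $243.30 = $445.23
Taxable wages = $3,139.33 − $445.23 = $2,694.10
Federal income tax: $2,694.10 × 0.1636 = $440.75
State income tax: $2,694.10 × 0.088 = $237.08
OASDI: $3,139.33 × 0.05 = $156.97
SDI: $3,139.33 × 0.011 = $34.53
Paid family leave insurance: $3,139.33 × 0.0147 = $46.15
Employee stock purchase plan: $3,139.33 × 0.014 = $43.95
Legal plan premium: $216.83
Total deductions = $201.93 + $243.30 + $440.75 + $237.08 + $156.97 + $34.53 + $46.15 + $43.95 + $216.83 = $1,621.49
Net pay = $3,139.33 − $1,621.49 = $1,517.84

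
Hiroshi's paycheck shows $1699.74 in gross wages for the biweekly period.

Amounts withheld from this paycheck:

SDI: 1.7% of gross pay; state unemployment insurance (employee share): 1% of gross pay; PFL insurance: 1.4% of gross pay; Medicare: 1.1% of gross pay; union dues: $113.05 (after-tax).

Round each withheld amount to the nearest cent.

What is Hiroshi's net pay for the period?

$1498.29

PFL insurance: $1699.74 × 0.014 = $23.80
State unemployment insurance (employee share): $1699.74 × 0.01 = $17.00
SDI: $1699.74 × 0.017 = $28.90
Medicare: $1699.74 × 0.011 = $18.70
Union dues: $113.05
Total deductions = $23.80 + $17.00 + $28.90 + $18.70 + $113.05 = $201.45
Net pay = $1699.74 − $201.45 = $1498.29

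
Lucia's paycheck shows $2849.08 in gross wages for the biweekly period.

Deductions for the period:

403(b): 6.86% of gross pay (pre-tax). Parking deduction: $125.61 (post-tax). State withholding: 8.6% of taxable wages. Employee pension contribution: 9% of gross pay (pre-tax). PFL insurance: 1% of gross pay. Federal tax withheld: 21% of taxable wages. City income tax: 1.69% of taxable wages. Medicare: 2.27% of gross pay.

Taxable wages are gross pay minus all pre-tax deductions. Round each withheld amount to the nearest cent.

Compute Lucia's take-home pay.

403(b): $2849.08 × 0.0686 = $195.45
Employee pension contribution: $2849.08 × 0.09 = $256.42
Pre-tax total = $195.45 + $256.42 = $451.87
Taxable wages = $2849.08 − $451.87 = $2397.21
Federal tax withheld: $2397.21 × 0.21 = $503.41
State withholding: $2397.21 × 0.086 = $206.16
City income tax: $2397.21 × 0.0169 = $40.51
PFL insurance: $2849.08 × 0.01 = $28.49
Medicare: $2849.08 × 0.0227 = $64.67
Parking deduction: $125.61
Total deductions = $195.45 + $256.42 + $503.41 + $206.16 + $40.51 + $28.49 + $64.67 + $125.61 = $1420.72
Net pay = $2849.08 − $1420.72 = $1428.36

$1428.36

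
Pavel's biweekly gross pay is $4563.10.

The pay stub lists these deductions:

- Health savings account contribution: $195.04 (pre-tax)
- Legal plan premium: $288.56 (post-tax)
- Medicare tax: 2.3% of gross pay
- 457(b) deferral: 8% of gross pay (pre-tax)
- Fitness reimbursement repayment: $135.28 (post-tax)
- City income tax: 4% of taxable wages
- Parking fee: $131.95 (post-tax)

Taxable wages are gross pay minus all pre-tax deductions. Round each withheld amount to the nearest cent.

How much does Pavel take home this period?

Health savings account contribution: $195.04
457(b) deferral: $4563.10 × 0.08 = $365.05
Pre-tax total = $195.04 + $365.05 = $560.09
Taxable wages = $4563.10 − $560.09 = $4003.01
City income tax: $4003.01 × 0.04 = $160.12
Medicare tax: $4563.10 × 0.023 = $104.95
Parking fee: $131.95
Fitness reimbursement repayment: $135.28
Legal plan premium: $288.56
Total deductions = $195.04 + $365.05 + $160.12 + $104.95 + $131.95 + $135.28 + $288.56 = $1380.95
Net pay = $4563.10 − $1380.95 = $3182.15

$3182.15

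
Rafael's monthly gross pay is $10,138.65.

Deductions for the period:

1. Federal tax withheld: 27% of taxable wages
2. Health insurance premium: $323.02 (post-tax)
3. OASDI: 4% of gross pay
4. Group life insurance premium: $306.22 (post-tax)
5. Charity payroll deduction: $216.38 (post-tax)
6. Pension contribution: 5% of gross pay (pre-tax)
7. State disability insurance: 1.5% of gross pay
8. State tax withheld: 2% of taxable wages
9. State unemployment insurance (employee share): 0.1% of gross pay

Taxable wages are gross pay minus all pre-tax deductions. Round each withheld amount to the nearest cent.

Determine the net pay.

Pension contribution: $10,138.65 × 0.05 = $506.93
Taxable wages = $10,138.65 − $506.93 = $9,631.72
State tax withheld: $9,631.72 × 0.02 = $192.63
Federal tax withheld: $9,631.72 × 0.27 = $2,600.56
OASDI: $10,138.65 × 0.04 = $405.55
State unemployment insurance (employee share): $10,138.65 × 0.001 = $10.14
State disability insurance: $10,138.65 × 0.015 = $152.08
Health insurance premium: $323.02
Group life insurance premium: $306.22
Charity payroll deduction: $216.38
Total deductions = $506.93 + $192.63 + $2,600.56 + $405.55 + $10.14 + $152.08 + $323.02 + $306.22 + $216.38 = $4,713.51
Net pay = $10,138.65 − $4,713.51 = $5,425.14

$5,425.14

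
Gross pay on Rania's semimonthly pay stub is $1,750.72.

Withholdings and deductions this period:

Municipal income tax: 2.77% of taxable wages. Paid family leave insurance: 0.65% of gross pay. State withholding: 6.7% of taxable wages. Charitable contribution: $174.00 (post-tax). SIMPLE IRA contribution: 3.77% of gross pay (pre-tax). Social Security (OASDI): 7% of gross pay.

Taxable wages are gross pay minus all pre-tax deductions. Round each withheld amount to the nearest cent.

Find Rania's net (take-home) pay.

$1,217.24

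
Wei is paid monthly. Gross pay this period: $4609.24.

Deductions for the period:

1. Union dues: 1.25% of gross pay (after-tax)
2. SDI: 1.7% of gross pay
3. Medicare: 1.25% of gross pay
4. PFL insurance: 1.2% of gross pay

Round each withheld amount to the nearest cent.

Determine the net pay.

PFL insurance: $4609.24 × 0.012 = $55.31
Medicare: $4609.24 × 0.0125 = $57.62
SDI: $4609.24 × 0.017 = $78.36
Union dues: $4609.24 × 0.0125 = $57.62
Total deductions = $55.31 + $57.62 + $78.36 + $57.62 = $248.91
Net pay = $4609.24 − $248.91 = $4360.33

$4360.33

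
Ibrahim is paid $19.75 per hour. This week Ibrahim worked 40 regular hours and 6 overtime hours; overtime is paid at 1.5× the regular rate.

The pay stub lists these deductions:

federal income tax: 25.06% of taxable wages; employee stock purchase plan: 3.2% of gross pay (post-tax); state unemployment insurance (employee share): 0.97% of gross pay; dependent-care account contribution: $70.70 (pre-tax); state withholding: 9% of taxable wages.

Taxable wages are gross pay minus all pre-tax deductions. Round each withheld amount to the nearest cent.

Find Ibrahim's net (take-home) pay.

$551.16

Regular pay: 40 × $19.75 = $790.00
Overtime pay: 6 × $19.75 × 1.5 = $177.75
Gross pay = $790.00 + $177.75 = $967.75
Dependent-care account contribution: $70.70
Taxable wages = $967.75 − $70.70 = $897.05
State withholding: $897.05 × 0.09 = $80.73
Federal income tax: $897.05 × 0.2506 = $224.80
State unemployment insurance (employee share): $967.75 × 0.0097 = $9.39
Employee stock purchase plan: $967.75 × 0.032 = $30.97
Total deductions = $70.70 + $80.73 + $224.80 + $9.39 + $30.97 = $416.59
Net pay = $967.75 − $416.59 = $551.16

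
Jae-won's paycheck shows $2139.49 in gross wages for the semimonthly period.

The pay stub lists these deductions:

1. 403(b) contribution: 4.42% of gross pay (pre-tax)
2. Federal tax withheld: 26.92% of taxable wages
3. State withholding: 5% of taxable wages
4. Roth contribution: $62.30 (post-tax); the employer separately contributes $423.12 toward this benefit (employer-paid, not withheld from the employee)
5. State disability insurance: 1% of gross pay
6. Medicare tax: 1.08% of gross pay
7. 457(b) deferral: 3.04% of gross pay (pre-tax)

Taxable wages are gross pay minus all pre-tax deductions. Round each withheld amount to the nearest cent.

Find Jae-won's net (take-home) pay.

$1241.11

457(b) deferral: $2139.49 × 0.0304 = $65.04
403(b) contribution: $2139.49 × 0.0442 = $94.57
Pre-tax total = $65.04 + $94.57 = $159.61
Taxable wages = $2139.49 − $159.61 = $1979.88
Federal tax withheld: $1979.88 × 0.2692 = $532.98
State withholding: $1979.88 × 0.05 = $98.99
Medicare tax: $2139.49 × 0.0108 = $23.11
State disability insurance: $2139.49 × 0.01 = $21.39
Roth contribution: $62.30
(Employer's $423.12 toward Roth contribution is not withheld from the employee.)
Total deductions = $65.04 + $94.57 + $532.98 + $98.99 + $23.11 + $21.39 + $62.30 = $898.38
Net pay = $2139.49 − $898.38 = $1241.11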